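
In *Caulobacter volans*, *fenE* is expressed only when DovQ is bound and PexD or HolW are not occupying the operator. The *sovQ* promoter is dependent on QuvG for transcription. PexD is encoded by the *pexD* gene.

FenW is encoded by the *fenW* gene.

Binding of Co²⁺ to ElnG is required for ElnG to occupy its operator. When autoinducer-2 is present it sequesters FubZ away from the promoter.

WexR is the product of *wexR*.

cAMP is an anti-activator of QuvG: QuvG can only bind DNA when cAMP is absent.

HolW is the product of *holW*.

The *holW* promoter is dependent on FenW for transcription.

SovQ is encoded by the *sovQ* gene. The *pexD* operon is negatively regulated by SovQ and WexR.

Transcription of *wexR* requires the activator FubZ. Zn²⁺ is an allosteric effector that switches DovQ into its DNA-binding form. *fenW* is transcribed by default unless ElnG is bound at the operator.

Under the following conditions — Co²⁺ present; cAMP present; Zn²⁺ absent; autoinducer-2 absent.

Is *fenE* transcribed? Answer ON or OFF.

Zn²⁺ is absent, so DovQ is inactive.
cAMP is present, so QuvG is inactive.
Required activator QuvG is absent, so *sovQ* is not transcribed.
So SovQ is not produced.
Autoinducer-2 is absent, so FubZ is active.
No repressor is bound and FubZ is active, so *wexR* is transcribed.
So WexR is produced and active.
With repressor WexR bound, *pexD* is not transcribed.
So PexD is not produced.
Co²⁺ is present, so ElnG is active.
With repressor ElnG bound, *fenW* is not transcribed.
So FenW is not produced.
Required activator FenW is absent, so *holW* is not transcribed.
So HolW is not produced.
Required activator DovQ is absent, so *fenE* is not transcribed.

OFF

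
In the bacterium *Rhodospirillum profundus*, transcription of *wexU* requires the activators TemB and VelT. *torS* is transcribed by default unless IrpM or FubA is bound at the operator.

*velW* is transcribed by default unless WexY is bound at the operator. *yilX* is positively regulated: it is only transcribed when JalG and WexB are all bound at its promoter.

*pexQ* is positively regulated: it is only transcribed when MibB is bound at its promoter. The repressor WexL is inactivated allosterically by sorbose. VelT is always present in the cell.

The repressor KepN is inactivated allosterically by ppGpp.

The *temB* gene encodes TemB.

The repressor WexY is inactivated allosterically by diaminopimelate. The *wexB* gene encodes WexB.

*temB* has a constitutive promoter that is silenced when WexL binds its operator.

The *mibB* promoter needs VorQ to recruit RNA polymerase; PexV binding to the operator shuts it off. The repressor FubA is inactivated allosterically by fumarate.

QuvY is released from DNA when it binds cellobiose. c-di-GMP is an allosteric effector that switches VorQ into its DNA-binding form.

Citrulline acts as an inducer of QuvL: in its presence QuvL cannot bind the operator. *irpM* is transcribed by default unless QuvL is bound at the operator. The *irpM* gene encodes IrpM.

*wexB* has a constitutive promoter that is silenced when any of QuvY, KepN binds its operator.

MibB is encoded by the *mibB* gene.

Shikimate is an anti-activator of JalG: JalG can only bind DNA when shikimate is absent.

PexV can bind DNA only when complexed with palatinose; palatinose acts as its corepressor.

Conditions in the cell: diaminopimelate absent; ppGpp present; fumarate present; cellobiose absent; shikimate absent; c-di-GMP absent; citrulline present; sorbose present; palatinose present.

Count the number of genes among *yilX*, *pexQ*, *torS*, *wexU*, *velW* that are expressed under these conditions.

Shikimate is absent, so JalG is active.
Cellobiose is absent, so QuvY is active.
ppGpp is present, so KepN is inactive.
With repressor QuvY bound, *wexB* is not transcribed.
So WexB is not produced.
Required activator WexB is absent, so *yilX* is not transcribed.
→ *yilX* is OFF.
c-di-GMP is absent, so VorQ is inactive.
Palatinose is present, so PexV is active.
With repressor PexV bound, *mibB* is not transcribed.
So MibB is not produced.
Required activator MibB is absent, so *pexQ* is not transcribed.
→ *pexQ* is OFF.
Citrulline is present, so QuvL is inactive.
With no repressor bound, *irpM* is transcribed.
So IrpM is produced and active.
Fumarate is present, so FubA is inactive.
With repressor IrpM bound, *torS* is not transcribed.
→ *torS* is OFF.
Sorbose is present, so WexL is inactive.
With no repressor bound, *temB* is transcribed.
So TemB is produced and active.
VelT is produced constitutively and is active.
No repressor is bound and TemB and VelT are active, so *wexU* is transcribed.
→ *wexU* is ON.
Diaminopimelate is absent, so WexY is active.
With repressor WexY bound, *velW* is not transcribed.
→ *velW* is OFF.
1 of the 5 genes is transcribed.

1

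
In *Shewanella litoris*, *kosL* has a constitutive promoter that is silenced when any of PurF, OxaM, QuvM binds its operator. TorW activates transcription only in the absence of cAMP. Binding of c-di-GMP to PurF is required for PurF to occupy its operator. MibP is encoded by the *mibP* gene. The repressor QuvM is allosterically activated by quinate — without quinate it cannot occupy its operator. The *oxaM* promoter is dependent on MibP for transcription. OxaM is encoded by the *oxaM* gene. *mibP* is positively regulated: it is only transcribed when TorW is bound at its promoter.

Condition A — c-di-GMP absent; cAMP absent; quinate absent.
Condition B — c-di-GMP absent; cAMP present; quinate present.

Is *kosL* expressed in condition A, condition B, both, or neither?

neither

Condition A:
c-di-GMP is absent, so PurF is inactive.
cAMP is absent, so TorW is active.
No repressor is bound and TorW is active, so *mibP* is transcribed.
So MibP is produced and active.
No repressor is bound and MibP is active, so *oxaM* is transcribed.
So OxaM is produced and active.
Quinate is absent, so QuvM is inactive.
With repressor OxaM bound, *kosL* is not transcribed.
→ *kosL* is OFF in A.
Condition B:
c-di-GMP is absent, so PurF is inactive.
cAMP is present, so TorW is inactive.
Required activator TorW is absent, so *mibP* is not transcribed.
So MibP is not produced.
Required activator MibP is absent, so *oxaM* is not transcribed.
So OxaM is not produced.
Quinate is present, so QuvM is active.
With repressor QuvM bound, *kosL* is not transcribed.
→ *kosL* is OFF in B.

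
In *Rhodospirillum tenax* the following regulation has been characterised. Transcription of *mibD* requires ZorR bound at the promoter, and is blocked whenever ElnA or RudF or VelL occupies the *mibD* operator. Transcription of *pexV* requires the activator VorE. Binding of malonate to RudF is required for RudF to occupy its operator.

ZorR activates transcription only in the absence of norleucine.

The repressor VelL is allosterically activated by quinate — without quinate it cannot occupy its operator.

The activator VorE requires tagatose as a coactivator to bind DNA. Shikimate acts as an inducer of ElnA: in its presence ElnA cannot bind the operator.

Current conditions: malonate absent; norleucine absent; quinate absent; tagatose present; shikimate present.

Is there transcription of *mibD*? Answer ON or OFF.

ON

Shikimate is present, so ElnA is inactive.
Norleucine is absent, so ZorR is active.
Malonate is absent, so RudF is inactive.
Quinate is absent, so VelL is inactive.
No repressor is bound and ZorR is active, so *mibD* is transcribed.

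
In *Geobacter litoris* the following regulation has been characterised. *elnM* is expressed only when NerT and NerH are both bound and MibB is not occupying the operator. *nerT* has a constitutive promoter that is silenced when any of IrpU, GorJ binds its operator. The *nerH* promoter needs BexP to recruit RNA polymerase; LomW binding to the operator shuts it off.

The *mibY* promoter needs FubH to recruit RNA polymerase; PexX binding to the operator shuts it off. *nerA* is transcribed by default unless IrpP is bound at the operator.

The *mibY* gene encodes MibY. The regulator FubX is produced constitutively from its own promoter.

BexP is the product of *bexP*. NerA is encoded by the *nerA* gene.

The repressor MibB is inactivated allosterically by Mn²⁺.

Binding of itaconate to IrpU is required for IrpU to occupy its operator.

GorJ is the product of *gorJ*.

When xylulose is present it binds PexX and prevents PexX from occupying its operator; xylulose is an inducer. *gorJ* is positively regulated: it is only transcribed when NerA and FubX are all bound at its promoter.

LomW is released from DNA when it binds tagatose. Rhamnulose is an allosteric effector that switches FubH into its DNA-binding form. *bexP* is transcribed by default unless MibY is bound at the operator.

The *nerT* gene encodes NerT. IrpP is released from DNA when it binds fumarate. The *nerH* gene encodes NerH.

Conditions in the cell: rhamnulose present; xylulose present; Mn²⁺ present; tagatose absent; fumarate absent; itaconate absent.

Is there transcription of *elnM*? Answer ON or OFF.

Itaconate is absent, so IrpU is inactive.
Fumarate is absent, so IrpP is active.
With repressor IrpP bound, *nerA* is not transcribed.
So NerA is not produced.
FubX is produced constitutively and is active.
Required activator NerA is absent, so *gorJ* is not transcribed.
So GorJ is not produced.
With no repressor bound, *nerT* is transcribed.
So NerT is produced and active.
Mn²⁺ is present, so MibB is inactive.
Tagatose is absent, so LomW is active.
Rhamnulose is present, so FubH is active.
Xylulose is present, so PexX is inactive.
No repressor is bound and FubH is active, so *mibY* is transcribed.
So MibY is produced and active.
With repressor MibY bound, *bexP* is not transcribed.
So BexP is not produced.
With repressor LomW bound, *nerH* is not transcribed.
So NerH is not produced.
Required activator NerH is absent, so *elnM* is not transcribed.

OFF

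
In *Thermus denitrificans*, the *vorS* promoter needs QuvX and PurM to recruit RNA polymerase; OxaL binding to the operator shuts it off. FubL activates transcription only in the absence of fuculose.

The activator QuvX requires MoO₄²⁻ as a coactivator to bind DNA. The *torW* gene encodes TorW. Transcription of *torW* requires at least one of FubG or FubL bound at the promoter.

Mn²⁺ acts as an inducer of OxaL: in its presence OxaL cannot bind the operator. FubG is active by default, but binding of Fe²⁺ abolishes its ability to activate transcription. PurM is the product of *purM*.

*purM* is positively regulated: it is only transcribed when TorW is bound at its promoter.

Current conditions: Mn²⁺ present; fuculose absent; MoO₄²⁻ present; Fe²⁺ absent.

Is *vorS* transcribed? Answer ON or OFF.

ON

Mn²⁺ is present, so OxaL is inactive.
MoO₄²⁻ is present, so QuvX is active.
Fe²⁺ is absent, so FubG is active.
Fuculose is absent, so FubL is active.
Activator FubG is present, so *torW* is transcribed.
So TorW is produced and active.
No repressor is bound and TorW is active, so *purM* is transcribed.
So PurM is produced and active.
No repressor is bound and QuvX and PurM are active, so *vorS* is transcribed.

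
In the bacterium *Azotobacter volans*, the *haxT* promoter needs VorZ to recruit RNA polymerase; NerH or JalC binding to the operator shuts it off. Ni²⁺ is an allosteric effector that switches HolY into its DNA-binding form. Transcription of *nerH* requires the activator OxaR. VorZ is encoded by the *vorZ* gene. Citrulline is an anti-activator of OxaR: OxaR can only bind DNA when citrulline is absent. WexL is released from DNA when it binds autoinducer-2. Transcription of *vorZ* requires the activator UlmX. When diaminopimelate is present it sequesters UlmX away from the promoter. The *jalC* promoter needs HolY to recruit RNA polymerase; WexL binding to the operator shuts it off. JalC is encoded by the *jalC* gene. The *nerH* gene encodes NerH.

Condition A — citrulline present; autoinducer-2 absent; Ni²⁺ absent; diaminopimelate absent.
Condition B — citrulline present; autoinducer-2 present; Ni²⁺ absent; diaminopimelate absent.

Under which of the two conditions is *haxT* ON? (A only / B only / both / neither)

both

Condition A:
Citrulline is present, so OxaR is inactive.
Required activator OxaR is absent, so *nerH* is not transcribed.
So NerH is not produced.
Autoinducer-2 is absent, so WexL is active.
Ni²⁺ is absent, so HolY is inactive.
With repressor WexL bound, *jalC* is not transcribed.
So JalC is not produced.
Diaminopimelate is absent, so UlmX is active.
No repressor is bound and UlmX is active, so *vorZ* is transcribed.
So VorZ is produced and active.
No repressor is bound and VorZ is active, so *haxT* is transcribed.
→ *haxT* is ON in A.
Condition B:
Citrulline is present, so OxaR is inactive.
Required activator OxaR is absent, so *nerH* is not transcribed.
So NerH is not produced.
Autoinducer-2 is present, so WexL is inactive.
Ni²⁺ is absent, so HolY is inactive.
Required activator HolY is absent, so *jalC* is not transcribed.
So JalC is not produced.
Diaminopimelate is absent, so UlmX is active.
No repressor is bound and UlmX is active, so *vorZ* is transcribed.
So VorZ is produced and active.
No repressor is bound and VorZ is active, so *haxT* is transcribed.
→ *haxT* is ON in B.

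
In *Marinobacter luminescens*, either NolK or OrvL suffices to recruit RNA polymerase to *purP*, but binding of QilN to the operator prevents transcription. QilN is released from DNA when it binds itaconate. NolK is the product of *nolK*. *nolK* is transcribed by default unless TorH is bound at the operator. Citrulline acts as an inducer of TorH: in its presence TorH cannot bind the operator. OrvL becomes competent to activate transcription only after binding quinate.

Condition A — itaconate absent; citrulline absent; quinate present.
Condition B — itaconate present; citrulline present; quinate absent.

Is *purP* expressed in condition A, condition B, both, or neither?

Condition A:
Itaconate is absent, so QilN is active.
Citrulline is absent, so TorH is active.
With repressor TorH bound, *nolK* is not transcribed.
So NolK is not produced.
Quinate is present, so OrvL is active.
With repressor QilN bound, *purP* is not transcribed.
→ *purP* is OFF in A.
Condition B:
Itaconate is present, so QilN is inactive.
Citrulline is present, so TorH is inactive.
With no repressor bound, *nolK* is transcribed.
So NolK is produced and active.
Quinate is absent, so OrvL is inactive.
Activator NolK is present, so *purP* is transcribed.
→ *purP* is ON in B.

B only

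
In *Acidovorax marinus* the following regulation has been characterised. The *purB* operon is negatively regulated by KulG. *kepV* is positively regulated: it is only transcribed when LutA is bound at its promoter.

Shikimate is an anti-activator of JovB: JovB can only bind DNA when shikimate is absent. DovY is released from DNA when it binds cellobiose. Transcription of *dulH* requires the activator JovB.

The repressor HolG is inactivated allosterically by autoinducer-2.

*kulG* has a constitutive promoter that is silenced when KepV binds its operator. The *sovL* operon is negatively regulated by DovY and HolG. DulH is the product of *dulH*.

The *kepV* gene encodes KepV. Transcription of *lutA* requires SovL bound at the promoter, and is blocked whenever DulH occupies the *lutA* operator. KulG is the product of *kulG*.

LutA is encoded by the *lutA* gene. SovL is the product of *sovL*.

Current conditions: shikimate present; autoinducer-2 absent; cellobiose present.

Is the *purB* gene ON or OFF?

OFF

Shikimate is present, so JovB is inactive.
Required activator JovB is absent, so *dulH* is not transcribed.
So DulH is not produced.
Cellobiose is present, so DovY is inactive.
Autoinducer-2 is absent, so HolG is active.
With repressor HolG bound, *sovL* is not transcribed.
So SovL is not produced.
Required activator SovL is absent, so *lutA* is not transcribed.
So LutA is not produced.
Required activator LutA is absent, so *kepV* is not transcribed.
So KepV is not produced.
With no repressor bound, *kulG* is transcribed.
So KulG is produced and active.
With repressor KulG bound, *purB* is not transcribed.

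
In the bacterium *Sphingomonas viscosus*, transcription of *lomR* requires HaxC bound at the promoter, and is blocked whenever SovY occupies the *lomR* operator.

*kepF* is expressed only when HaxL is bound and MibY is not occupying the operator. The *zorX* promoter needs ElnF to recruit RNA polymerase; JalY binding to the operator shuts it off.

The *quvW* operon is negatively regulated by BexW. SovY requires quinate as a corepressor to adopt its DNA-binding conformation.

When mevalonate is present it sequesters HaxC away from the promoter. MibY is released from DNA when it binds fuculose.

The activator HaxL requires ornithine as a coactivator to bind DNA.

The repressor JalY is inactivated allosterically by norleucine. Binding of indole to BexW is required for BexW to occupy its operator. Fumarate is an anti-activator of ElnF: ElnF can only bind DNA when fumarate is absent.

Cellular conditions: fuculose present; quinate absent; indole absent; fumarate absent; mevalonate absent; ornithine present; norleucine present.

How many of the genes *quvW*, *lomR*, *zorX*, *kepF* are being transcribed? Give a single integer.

Indole is absent, so BexW is inactive.
With no repressor bound, *quvW* is transcribed.
→ *quvW* is ON.
Quinate is absent, so SovY is inactive.
Mevalonate is absent, so HaxC is active.
No repressor is bound and HaxC is active, so *lomR* is transcribed.
→ *lomR* is ON.
Fumarate is absent, so ElnF is active.
Norleucine is present, so JalY is inactive.
No repressor is bound and ElnF is active, so *zorX* is transcribed.
→ *zorX* is ON.
Ornithine is present, so HaxL is active.
Fuculose is present, so MibY is inactive.
No repressor is bound and HaxL is active, so *kepF* is transcribed.
→ *kepF* is ON.
4 of the 4 genes are transcribed.

4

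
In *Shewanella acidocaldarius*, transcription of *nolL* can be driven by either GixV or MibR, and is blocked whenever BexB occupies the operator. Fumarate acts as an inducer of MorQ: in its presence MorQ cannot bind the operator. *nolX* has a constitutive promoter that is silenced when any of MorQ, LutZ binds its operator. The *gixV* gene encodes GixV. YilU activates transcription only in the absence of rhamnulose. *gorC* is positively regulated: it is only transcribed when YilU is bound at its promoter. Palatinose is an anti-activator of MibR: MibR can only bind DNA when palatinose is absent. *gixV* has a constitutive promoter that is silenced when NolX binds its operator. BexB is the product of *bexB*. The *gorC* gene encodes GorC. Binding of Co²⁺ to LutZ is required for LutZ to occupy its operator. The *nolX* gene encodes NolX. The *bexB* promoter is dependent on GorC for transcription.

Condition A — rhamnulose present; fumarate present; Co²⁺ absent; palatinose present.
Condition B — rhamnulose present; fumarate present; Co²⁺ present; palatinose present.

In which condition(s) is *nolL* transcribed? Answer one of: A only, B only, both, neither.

B only

Condition A:
Rhamnulose is present, so YilU is inactive.
Required activator YilU is absent, so *gorC* is not transcribed.
So GorC is not produced.
Required activator GorC is absent, so *bexB* is not transcribed.
So BexB is not produced.
Fumarate is present, so MorQ is inactive.
Co²⁺ is absent, so LutZ is inactive.
With no repressor bound, *nolX* is transcribed.
So NolX is produced and active.
With repressor NolX bound, *gixV* is not transcribed.
So GixV is not produced.
Palatinose is present, so MibR is inactive.
No activator is available at the *nolL* promoter, so *nolL* is not transcribed.
→ *nolL* is OFF in A.
Condition B:
Rhamnulose is present, so YilU is inactive.
Required activator YilU is absent, so *gorC* is not transcribed.
So GorC is not produced.
Required activator GorC is absent, so *bexB* is not transcribed.
So BexB is not produced.
Fumarate is present, so MorQ is inactive.
Co²⁺ is present, so LutZ is active.
With repressor LutZ bound, *nolX* is not transcribed.
So NolX is not produced.
With no repressor bound, *gixV* is transcribed.
So GixV is produced and active.
Palatinose is present, so MibR is inactive.
Activator GixV is present, so *nolL* is transcribed.
→ *nolL* is ON in B.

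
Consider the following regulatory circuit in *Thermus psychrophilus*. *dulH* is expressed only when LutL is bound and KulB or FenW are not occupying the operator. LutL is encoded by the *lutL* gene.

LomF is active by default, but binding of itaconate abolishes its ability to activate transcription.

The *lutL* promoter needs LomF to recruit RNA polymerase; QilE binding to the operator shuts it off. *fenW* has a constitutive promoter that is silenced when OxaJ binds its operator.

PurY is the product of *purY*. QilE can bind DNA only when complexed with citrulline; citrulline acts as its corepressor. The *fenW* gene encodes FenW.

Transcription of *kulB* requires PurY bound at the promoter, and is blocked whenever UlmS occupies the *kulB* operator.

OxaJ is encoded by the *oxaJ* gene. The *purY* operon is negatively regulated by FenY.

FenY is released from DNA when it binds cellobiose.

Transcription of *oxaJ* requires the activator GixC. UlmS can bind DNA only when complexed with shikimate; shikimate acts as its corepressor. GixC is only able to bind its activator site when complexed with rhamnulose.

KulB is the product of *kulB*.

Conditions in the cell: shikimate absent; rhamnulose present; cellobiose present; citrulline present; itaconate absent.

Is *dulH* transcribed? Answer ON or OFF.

Cellobiose is present, so FenY is inactive.
With no repressor bound, *purY* is transcribed.
So PurY is produced and active.
Shikimate is absent, so UlmS is inactive.
No repressor is bound and PurY is active, so *kulB* is transcribed.
So KulB is produced and active.
Rhamnulose is present, so GixC is active.
No repressor is bound and GixC is active, so *oxaJ* is transcribed.
So OxaJ is produced and active.
With repressor OxaJ bound, *fenW* is not transcribed.
So FenW is not produced.
Citrulline is present, so QilE is active.
Itaconate is absent, so LomF is active.
With repressor QilE bound, *lutL* is not transcribed.
So LutL is not produced.
With repressor KulB bound, *dulH* is not transcribed.

OFF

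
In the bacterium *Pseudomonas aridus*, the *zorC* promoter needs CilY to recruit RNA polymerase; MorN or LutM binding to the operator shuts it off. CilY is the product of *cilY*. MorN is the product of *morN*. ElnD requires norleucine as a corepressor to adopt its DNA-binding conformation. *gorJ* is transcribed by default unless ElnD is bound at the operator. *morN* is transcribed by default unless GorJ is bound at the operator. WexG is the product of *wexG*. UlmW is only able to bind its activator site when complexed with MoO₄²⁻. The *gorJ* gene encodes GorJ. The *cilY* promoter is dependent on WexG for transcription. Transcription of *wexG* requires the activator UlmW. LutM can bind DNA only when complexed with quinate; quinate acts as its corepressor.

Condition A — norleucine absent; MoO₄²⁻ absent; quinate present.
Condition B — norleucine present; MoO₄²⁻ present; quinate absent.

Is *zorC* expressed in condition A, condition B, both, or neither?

Condition A:
Norleucine is absent, so ElnD is inactive.
With no repressor bound, *gorJ* is transcribed.
So GorJ is produced and active.
With repressor GorJ bound, *morN* is not transcribed.
So MorN is not produced.
MoO₄²⁻ is absent, so UlmW is inactive.
Required activator UlmW is absent, so *wexG* is not transcribed.
So WexG is not produced.
Required activator WexG is absent, so *cilY* is not transcribed.
So CilY is not produced.
Quinate is present, so LutM is active.
With repressor LutM bound, *zorC* is not transcribed.
→ *zorC* is OFF in A.
Condition B:
Norleucine is present, so ElnD is active.
With repressor ElnD bound, *gorJ* is not transcribed.
So GorJ is not produced.
With no repressor bound, *morN* is transcribed.
So MorN is produced and active.
MoO₄²⁻ is present, so UlmW is active.
No repressor is bound and UlmW is active, so *wexG* is transcribed.
So WexG is produced and active.
No repressor is bound and WexG is active, so *cilY* is transcribed.
So CilY is produced and active.
Quinate is absent, so LutM is inactive.
With repressor MorN bound, *zorC* is not transcribed.
→ *zorC* is OFF in B.

neither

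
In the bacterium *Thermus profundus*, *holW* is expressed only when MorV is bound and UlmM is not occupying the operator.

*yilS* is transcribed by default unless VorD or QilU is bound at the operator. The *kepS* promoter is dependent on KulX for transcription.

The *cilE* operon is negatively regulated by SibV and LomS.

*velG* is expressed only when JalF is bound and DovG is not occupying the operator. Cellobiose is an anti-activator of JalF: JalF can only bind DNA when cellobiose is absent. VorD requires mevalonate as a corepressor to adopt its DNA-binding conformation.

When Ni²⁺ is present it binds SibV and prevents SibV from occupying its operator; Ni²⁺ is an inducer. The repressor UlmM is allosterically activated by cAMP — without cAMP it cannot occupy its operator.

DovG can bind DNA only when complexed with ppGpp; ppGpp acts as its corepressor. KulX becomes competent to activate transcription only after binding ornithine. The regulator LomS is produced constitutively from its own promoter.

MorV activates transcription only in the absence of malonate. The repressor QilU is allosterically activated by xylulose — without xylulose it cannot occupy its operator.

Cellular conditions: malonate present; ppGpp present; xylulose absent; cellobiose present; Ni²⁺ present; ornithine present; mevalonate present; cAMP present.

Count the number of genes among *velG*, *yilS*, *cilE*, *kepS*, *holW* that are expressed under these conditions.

1

Cellobiose is present, so JalF is inactive.
ppGpp is present, so DovG is active.
With repressor DovG bound, *velG* is not transcribed.
→ *velG* is OFF.
Mevalonate is present, so VorD is active.
Xylulose is absent, so QilU is inactive.
With repressor VorD bound, *yilS* is not transcribed.
→ *yilS* is OFF.
Ni²⁺ is present, so SibV is inactive.
LomS is produced constitutively and is active.
With repressor LomS bound, *cilE* is not transcribed.
→ *cilE* is OFF.
Ornithine is present, so KulX is active.
No repressor is bound and KulX is active, so *kepS* is transcribed.
→ *kepS* is ON.
Malonate is present, so MorV is inactive.
cAMP is present, so UlmM is active.
With repressor UlmM bound, *holW* is not transcribed.
→ *holW* is OFF.
1 of the 5 genes is transcribed.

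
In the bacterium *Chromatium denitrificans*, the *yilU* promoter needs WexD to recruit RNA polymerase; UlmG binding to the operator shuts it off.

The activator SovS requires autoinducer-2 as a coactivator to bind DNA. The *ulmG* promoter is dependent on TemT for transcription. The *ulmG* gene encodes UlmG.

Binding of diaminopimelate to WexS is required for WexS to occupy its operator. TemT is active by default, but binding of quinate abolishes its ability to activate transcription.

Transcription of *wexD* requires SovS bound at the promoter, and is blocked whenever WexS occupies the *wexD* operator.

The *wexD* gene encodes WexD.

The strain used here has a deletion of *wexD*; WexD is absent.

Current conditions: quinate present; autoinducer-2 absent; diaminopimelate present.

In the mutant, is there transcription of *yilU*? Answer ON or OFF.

OFF

WexD is non-functional in this strain, so it has no effect.
Quinate is present, so TemT is inactive.
Required activator TemT is absent, so *ulmG* is not transcribed.
So UlmG is not produced.
Required activator WexD is absent, so *yilU* is not transcribed.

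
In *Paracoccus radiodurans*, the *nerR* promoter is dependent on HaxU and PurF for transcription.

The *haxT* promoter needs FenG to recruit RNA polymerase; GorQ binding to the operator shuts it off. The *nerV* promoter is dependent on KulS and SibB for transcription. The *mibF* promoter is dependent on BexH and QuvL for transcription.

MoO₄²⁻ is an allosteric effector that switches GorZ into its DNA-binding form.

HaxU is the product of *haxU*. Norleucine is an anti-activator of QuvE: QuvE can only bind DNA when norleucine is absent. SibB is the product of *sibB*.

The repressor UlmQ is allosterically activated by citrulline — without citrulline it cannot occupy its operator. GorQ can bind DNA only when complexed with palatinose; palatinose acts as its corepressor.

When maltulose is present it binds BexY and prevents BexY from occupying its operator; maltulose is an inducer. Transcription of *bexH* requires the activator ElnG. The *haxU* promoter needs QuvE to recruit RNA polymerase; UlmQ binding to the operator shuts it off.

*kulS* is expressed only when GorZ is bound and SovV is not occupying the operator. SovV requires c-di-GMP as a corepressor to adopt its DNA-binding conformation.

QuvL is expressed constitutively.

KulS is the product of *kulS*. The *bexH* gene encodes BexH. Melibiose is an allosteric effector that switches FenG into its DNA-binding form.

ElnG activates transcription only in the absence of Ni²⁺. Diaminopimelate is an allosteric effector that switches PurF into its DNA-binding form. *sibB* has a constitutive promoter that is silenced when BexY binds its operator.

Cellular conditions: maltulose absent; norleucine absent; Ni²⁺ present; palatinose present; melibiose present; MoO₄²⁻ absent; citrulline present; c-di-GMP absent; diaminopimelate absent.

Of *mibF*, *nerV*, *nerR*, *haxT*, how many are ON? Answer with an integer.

Ni²⁺ is present, so ElnG is inactive.
Required activator ElnG is absent, so *bexH* is not transcribed.
So BexH is not produced.
QuvL is produced constitutively and is active.
Required activator BexH is absent, so *mibF* is not transcribed.
→ *mibF* is OFF.
c-di-GMP is absent, so SovV is inactive.
MoO₄²⁻ is absent, so GorZ is inactive.
Required activator GorZ is absent, so *kulS* is not transcribed.
So KulS is not produced.
Maltulose is absent, so BexY is active.
With repressor BexY bound, *sibB* is not transcribed.
So SibB is not produced.
Required activator KulS is absent, so *nerV* is not transcribed.
→ *nerV* is OFF.
Citrulline is present, so UlmQ is active.
Norleucine is absent, so QuvE is active.
With repressor UlmQ bound, *haxU* is not transcribed.
So HaxU is not produced.
Diaminopimelate is absent, so PurF is inactive.
Required activator HaxU is absent, so *nerR* is not transcribed.
→ *nerR* is OFF.
Palatinose is present, so GorQ is active.
Melibiose is present, so FenG is active.
With repressor GorQ bound, *haxT* is not transcribed.
→ *haxT* is OFF.
0 of the 4 genes are transcribed.

0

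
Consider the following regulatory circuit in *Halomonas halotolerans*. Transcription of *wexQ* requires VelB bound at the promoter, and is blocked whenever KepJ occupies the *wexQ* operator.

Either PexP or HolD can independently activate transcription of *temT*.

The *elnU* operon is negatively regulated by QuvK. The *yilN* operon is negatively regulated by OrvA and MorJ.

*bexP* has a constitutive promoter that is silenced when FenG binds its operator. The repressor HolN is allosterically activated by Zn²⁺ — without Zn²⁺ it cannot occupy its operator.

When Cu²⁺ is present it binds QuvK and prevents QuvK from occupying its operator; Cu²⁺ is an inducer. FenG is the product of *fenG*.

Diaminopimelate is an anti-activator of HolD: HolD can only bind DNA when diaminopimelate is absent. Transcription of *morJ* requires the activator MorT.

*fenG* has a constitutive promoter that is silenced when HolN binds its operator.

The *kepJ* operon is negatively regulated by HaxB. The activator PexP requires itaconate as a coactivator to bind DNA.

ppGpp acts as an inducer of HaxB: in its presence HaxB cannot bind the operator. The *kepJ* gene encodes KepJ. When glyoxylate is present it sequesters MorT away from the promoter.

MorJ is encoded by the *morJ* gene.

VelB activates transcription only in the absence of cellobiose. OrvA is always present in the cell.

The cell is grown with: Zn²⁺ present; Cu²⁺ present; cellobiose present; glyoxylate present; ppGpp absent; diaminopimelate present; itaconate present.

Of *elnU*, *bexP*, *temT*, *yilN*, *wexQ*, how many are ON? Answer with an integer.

3

Cu²⁺ is present, so QuvK is inactive.
With no repressor bound, *elnU* is transcribed.
→ *elnU* is ON.
Zn²⁺ is present, so HolN is active.
With repressor HolN bound, *fenG* is not transcribed.
So FenG is not produced.
With no repressor bound, *bexP* is transcribed.
→ *bexP* is ON.
Itaconate is present, so PexP is active.
Diaminopimelate is present, so HolD is inactive.
Activator PexP is present, so *temT* is transcribed.
→ *temT* is ON.
OrvA is produced constitutively and is active.
Glyoxylate is present, so MorT is inactive.
Required activator MorT is absent, so *morJ* is not transcribed.
So MorJ is not produced.
With repressor OrvA bound, *yilN* is not transcribed.
→ *yilN* is OFF.
Cellobiose is present, so VelB is inactive.
ppGpp is absent, so HaxB is active.
With repressor HaxB bound, *kepJ* is not transcribed.
So KepJ is not produced.
Required activator VelB is absent, so *wexQ* is not transcribed.
→ *wexQ* is OFF.
3 of the 5 genes are transcribed.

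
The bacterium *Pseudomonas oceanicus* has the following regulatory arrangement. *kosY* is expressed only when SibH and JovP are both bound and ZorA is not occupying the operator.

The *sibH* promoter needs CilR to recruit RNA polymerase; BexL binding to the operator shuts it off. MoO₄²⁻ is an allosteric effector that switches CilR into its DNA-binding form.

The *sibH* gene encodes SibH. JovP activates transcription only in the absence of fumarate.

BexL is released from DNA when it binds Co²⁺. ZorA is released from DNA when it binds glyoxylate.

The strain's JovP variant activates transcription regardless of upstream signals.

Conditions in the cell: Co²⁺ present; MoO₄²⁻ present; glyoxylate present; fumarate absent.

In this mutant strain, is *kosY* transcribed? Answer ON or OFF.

Glyoxylate is present, so ZorA is inactive.
MoO₄²⁻ is present, so CilR is active.
Co²⁺ is present, so BexL is inactive.
No repressor is bound and CilR is active, so *sibH* is transcribed.
So SibH is produced and active.
JovP is constitutively active in this strain.
No repressor is bound and SibH and JovP are active, so *kosY* is transcribed.

ON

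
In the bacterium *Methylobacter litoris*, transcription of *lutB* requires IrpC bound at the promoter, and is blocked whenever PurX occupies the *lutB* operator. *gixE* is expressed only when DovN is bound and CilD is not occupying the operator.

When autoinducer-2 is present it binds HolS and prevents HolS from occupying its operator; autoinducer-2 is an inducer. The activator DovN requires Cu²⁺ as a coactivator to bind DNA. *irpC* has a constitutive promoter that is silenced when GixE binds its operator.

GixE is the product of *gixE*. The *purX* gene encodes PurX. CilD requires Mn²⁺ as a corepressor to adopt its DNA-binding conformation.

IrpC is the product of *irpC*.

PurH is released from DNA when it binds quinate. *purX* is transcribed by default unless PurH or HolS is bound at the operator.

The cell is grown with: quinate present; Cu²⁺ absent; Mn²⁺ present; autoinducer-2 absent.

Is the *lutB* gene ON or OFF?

ON

Mn²⁺ is present, so CilD is active.
Cu²⁺ is absent, so DovN is inactive.
With repressor CilD bound, *gixE* is not transcribed.
So GixE is not produced.
With no repressor bound, *irpC* is transcribed.
So IrpC is produced and active.
Quinate is present, so PurH is inactive.
Autoinducer-2 is absent, so HolS is active.
With repressor HolS bound, *purX* is not transcribed.
So PurX is not produced.
No repressor is bound and IrpC is active, so *lutB* is transcribed.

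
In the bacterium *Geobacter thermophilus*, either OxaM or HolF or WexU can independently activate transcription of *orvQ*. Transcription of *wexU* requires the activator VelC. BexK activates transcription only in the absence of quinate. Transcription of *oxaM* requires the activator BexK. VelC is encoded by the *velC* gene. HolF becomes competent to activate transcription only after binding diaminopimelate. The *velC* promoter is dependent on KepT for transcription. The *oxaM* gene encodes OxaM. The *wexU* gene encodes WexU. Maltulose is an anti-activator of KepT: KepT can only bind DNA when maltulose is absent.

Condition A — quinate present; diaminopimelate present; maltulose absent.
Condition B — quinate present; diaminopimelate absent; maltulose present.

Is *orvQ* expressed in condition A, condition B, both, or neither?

A only

Condition A:
Quinate is present, so BexK is inactive.
Required activator BexK is absent, so *oxaM* is not transcribed.
So OxaM is not produced.
Diaminopimelate is present, so HolF is active.
Maltulose is absent, so KepT is active.
No repressor is bound and KepT is active, so *velC* is transcribed.
So VelC is produced and active.
No repressor is bound and VelC is active, so *wexU* is transcribed.
So WexU is produced and active.
Activator HolF is present, so *orvQ* is transcribed.
→ *orvQ* is ON in A.
Condition B:
Quinate is present, so BexK is inactive.
Required activator BexK is absent, so *oxaM* is not transcribed.
So OxaM is not produced.
Diaminopimelate is absent, so HolF is inactive.
Maltulose is present, so KepT is inactive.
Required activator KepT is absent, so *velC* is not transcribed.
So VelC is not produced.
Required activator VelC is absent, so *wexU* is not transcribed.
So WexU is not produced.
No activator is available at the *orvQ* promoter, so *orvQ* is not transcribed.
→ *orvQ* is OFF in B.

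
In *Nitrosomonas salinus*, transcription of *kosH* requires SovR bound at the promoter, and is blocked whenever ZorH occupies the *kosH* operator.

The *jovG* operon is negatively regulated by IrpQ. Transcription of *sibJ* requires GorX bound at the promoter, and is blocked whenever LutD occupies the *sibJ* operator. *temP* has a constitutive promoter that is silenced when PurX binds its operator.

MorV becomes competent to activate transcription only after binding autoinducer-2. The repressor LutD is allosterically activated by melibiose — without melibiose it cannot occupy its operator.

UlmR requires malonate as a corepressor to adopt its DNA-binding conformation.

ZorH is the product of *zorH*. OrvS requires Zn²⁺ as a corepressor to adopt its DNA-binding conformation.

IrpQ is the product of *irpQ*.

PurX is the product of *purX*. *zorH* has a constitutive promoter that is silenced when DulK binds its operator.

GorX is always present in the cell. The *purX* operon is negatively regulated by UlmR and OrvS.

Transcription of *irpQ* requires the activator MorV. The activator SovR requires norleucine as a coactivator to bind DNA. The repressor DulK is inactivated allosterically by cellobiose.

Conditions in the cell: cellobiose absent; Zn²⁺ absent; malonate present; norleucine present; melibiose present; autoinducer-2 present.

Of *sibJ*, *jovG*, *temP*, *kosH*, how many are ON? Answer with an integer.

GorX is produced constitutively and is active.
Melibiose is present, so LutD is active.
With repressor LutD bound, *sibJ* is not transcribed.
→ *sibJ* is OFF.
Autoinducer-2 is present, so MorV is active.
No repressor is bound and MorV is active, so *irpQ* is transcribed.
So IrpQ is produced and active.
With repressor IrpQ bound, *jovG* is not transcribed.
→ *jovG* is OFF.
Malonate is present, so UlmR is active.
Zn²⁺ is absent, so OrvS is inactive.
With repressor UlmR bound, *purX* is not transcribed.
So PurX is not produced.
With no repressor bound, *temP* is transcribed.
→ *temP* is ON.
Norleucine is present, so SovR is active.
Cellobiose is absent, so DulK is active.
With repressor DulK bound, *zorH* is not transcribed.
So ZorH is not produced.
No repressor is bound and SovR is active, so *kosH* is transcribed.
→ *kosH* is ON.
2 of the 4 genes are transcribed.

2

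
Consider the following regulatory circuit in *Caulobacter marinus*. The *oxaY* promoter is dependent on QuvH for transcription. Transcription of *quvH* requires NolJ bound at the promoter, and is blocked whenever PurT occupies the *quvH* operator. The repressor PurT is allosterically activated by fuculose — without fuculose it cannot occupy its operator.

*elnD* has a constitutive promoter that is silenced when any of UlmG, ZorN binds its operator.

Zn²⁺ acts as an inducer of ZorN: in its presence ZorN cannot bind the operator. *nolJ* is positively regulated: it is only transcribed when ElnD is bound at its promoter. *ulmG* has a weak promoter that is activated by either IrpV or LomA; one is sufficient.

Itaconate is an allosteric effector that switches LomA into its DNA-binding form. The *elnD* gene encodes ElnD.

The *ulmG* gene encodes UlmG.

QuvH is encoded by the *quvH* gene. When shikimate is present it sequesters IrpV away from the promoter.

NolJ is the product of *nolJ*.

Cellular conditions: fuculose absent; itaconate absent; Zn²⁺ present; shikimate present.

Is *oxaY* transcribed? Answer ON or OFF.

ON

Shikimate is present, so IrpV is inactive.
Itaconate is absent, so LomA is inactive.
No activator is available at the *ulmG* promoter, so *ulmG* is not transcribed.
So UlmG is not produced.
Zn²⁺ is present, so ZorN is inactive.
With no repressor bound, *elnD* is transcribed.
So ElnD is produced and active.
No repressor is bound and ElnD is active, so *nolJ* is transcribed.
So NolJ is produced and active.
Fuculose is absent, so PurT is inactive.
No repressor is bound and NolJ is active, so *quvH* is transcribed.
So QuvH is produced and active.
No repressor is bound and QuvH is active, so *oxaY* is transcribed.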